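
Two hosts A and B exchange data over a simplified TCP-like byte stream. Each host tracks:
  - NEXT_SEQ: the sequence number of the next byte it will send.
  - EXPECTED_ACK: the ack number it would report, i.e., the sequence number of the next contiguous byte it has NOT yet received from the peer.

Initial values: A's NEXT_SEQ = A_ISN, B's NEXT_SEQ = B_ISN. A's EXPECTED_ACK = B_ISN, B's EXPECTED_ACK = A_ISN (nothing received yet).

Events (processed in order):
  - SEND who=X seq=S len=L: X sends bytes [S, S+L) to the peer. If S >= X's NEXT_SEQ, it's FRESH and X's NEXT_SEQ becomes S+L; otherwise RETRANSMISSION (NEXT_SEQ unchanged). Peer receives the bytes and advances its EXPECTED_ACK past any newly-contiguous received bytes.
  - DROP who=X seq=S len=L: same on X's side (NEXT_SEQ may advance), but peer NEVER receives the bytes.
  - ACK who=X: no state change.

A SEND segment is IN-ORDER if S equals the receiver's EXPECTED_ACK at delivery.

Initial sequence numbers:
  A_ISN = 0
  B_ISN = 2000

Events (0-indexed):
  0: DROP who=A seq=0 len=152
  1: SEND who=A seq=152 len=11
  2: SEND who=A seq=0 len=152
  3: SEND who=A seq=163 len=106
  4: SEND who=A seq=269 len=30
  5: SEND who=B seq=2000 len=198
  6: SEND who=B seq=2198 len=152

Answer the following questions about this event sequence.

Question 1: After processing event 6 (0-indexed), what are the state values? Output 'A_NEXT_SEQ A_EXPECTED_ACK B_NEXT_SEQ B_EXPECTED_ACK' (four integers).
After event 0: A_seq=152 A_ack=2000 B_seq=2000 B_ack=0
After event 1: A_seq=163 A_ack=2000 B_seq=2000 B_ack=0
After event 2: A_seq=163 A_ack=2000 B_seq=2000 B_ack=163
After event 3: A_seq=269 A_ack=2000 B_seq=2000 B_ack=269
After event 4: A_seq=299 A_ack=2000 B_seq=2000 B_ack=299
After event 5: A_seq=299 A_ack=2198 B_seq=2198 B_ack=299
After event 6: A_seq=299 A_ack=2350 B_seq=2350 B_ack=299

299 2350 2350 299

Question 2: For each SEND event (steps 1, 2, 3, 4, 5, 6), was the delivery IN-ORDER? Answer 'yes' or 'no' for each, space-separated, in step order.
Step 1: SEND seq=152 -> out-of-order
Step 2: SEND seq=0 -> in-order
Step 3: SEND seq=163 -> in-order
Step 4: SEND seq=269 -> in-order
Step 5: SEND seq=2000 -> in-order
Step 6: SEND seq=2198 -> in-order

Answer: no yes yes yes yes yes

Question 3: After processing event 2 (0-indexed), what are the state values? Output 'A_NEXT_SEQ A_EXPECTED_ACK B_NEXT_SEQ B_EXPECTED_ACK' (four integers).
After event 0: A_seq=152 A_ack=2000 B_seq=2000 B_ack=0
After event 1: A_seq=163 A_ack=2000 B_seq=2000 B_ack=0
After event 2: A_seq=163 A_ack=2000 B_seq=2000 B_ack=163

163 2000 2000 163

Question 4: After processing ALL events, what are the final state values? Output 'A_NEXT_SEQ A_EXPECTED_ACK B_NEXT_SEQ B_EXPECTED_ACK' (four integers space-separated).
After event 0: A_seq=152 A_ack=2000 B_seq=2000 B_ack=0
After event 1: A_seq=163 A_ack=2000 B_seq=2000 B_ack=0
After event 2: A_seq=163 A_ack=2000 B_seq=2000 B_ack=163
After event 3: A_seq=269 A_ack=2000 B_seq=2000 B_ack=269
After event 4: A_seq=299 A_ack=2000 B_seq=2000 B_ack=299
After event 5: A_seq=299 A_ack=2198 B_seq=2198 B_ack=299
After event 6: A_seq=299 A_ack=2350 B_seq=2350 B_ack=299

Answer: 299 2350 2350 299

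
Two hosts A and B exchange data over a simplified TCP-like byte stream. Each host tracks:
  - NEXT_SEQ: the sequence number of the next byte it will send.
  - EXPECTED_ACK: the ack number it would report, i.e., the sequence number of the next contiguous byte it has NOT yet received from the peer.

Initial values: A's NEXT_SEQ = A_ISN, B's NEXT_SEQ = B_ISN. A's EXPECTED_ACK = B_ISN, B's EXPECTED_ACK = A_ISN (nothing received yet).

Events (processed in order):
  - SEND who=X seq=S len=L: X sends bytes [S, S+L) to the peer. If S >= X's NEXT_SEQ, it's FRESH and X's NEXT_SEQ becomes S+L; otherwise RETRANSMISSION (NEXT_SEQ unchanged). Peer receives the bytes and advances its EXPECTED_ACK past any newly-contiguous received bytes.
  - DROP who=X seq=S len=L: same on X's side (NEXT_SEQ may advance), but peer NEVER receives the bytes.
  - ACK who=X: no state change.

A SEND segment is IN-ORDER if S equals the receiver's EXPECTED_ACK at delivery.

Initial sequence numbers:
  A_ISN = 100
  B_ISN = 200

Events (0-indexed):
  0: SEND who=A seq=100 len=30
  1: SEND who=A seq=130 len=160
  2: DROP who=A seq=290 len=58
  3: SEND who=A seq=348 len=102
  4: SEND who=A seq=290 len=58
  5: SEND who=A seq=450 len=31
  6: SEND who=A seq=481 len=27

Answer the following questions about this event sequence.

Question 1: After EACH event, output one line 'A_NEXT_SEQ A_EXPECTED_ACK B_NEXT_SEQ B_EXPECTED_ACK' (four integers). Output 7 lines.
130 200 200 130
290 200 200 290
348 200 200 290
450 200 200 290
450 200 200 450
481 200 200 481
508 200 200 508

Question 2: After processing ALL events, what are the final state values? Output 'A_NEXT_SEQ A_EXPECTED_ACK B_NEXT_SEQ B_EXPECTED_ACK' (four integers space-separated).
After event 0: A_seq=130 A_ack=200 B_seq=200 B_ack=130
After event 1: A_seq=290 A_ack=200 B_seq=200 B_ack=290
After event 2: A_seq=348 A_ack=200 B_seq=200 B_ack=290
After event 3: A_seq=450 A_ack=200 B_seq=200 B_ack=290
After event 4: A_seq=450 A_ack=200 B_seq=200 B_ack=450
After event 5: A_seq=481 A_ack=200 B_seq=200 B_ack=481
After event 6: A_seq=508 A_ack=200 B_seq=200 B_ack=508

Answer: 508 200 200 508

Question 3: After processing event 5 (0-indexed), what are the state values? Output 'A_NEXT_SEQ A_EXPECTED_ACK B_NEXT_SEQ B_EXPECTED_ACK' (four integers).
After event 0: A_seq=130 A_ack=200 B_seq=200 B_ack=130
After event 1: A_seq=290 A_ack=200 B_seq=200 B_ack=290
After event 2: A_seq=348 A_ack=200 B_seq=200 B_ack=290
After event 3: A_seq=450 A_ack=200 B_seq=200 B_ack=290
After event 4: A_seq=450 A_ack=200 B_seq=200 B_ack=450
After event 5: A_seq=481 A_ack=200 B_seq=200 B_ack=481

481 200 200 481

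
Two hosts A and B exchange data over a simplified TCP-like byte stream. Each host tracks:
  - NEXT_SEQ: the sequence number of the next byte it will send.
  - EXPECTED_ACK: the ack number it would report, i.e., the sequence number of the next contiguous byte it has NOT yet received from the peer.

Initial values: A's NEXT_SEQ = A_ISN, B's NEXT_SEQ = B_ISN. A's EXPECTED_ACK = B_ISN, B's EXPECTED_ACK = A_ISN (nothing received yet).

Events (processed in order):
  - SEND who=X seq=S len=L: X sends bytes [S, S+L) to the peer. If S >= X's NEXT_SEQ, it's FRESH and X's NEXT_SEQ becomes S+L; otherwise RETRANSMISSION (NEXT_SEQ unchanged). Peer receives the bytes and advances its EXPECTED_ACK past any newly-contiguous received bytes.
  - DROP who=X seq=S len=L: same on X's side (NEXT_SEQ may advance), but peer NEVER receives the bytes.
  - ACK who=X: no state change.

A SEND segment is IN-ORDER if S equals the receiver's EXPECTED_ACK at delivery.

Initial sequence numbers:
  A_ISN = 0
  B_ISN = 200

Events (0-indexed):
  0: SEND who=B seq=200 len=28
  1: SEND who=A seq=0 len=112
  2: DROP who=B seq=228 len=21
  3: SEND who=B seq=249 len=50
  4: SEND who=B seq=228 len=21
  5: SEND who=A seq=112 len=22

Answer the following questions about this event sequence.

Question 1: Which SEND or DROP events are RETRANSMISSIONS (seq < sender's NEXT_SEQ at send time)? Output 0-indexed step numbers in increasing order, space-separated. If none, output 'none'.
Answer: 4

Derivation:
Step 0: SEND seq=200 -> fresh
Step 1: SEND seq=0 -> fresh
Step 2: DROP seq=228 -> fresh
Step 3: SEND seq=249 -> fresh
Step 4: SEND seq=228 -> retransmit
Step 5: SEND seq=112 -> fresh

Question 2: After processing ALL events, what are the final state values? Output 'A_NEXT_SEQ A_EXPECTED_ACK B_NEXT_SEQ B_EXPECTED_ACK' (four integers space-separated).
After event 0: A_seq=0 A_ack=228 B_seq=228 B_ack=0
After event 1: A_seq=112 A_ack=228 B_seq=228 B_ack=112
After event 2: A_seq=112 A_ack=228 B_seq=249 B_ack=112
After event 3: A_seq=112 A_ack=228 B_seq=299 B_ack=112
After event 4: A_seq=112 A_ack=299 B_seq=299 B_ack=112
After event 5: A_seq=134 A_ack=299 B_seq=299 B_ack=134

Answer: 134 299 299 134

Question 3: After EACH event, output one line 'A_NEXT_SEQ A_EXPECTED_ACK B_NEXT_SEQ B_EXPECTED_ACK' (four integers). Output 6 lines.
0 228 228 0
112 228 228 112
112 228 249 112
112 228 299 112
112 299 299 112
134 299 299 134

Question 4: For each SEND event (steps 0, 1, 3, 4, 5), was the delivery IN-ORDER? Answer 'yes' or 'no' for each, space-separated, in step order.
Answer: yes yes no yes yes

Derivation:
Step 0: SEND seq=200 -> in-order
Step 1: SEND seq=0 -> in-order
Step 3: SEND seq=249 -> out-of-order
Step 4: SEND seq=228 -> in-order
Step 5: SEND seq=112 -> in-order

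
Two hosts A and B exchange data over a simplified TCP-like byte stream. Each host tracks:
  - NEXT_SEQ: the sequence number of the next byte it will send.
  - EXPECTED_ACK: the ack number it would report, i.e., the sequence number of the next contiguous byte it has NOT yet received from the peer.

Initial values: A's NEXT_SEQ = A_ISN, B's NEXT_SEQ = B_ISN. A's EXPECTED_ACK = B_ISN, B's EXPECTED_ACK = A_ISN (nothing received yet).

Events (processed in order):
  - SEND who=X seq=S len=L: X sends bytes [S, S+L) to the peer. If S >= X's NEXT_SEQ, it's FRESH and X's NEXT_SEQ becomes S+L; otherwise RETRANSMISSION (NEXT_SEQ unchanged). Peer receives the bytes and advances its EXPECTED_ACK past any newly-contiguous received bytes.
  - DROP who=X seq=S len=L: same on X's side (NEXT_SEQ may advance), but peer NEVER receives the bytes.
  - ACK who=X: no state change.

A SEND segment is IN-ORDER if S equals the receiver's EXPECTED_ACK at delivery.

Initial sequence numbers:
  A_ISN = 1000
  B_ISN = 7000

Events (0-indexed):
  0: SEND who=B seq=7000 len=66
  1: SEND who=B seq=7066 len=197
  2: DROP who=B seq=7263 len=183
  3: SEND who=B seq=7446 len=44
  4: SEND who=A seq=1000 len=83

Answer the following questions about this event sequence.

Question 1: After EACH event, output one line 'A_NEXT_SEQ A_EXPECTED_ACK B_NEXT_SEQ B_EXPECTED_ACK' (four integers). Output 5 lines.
1000 7066 7066 1000
1000 7263 7263 1000
1000 7263 7446 1000
1000 7263 7490 1000
1083 7263 7490 1083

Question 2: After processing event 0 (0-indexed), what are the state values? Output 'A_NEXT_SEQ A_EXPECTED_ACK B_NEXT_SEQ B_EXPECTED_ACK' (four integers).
After event 0: A_seq=1000 A_ack=7066 B_seq=7066 B_ack=1000

1000 7066 7066 1000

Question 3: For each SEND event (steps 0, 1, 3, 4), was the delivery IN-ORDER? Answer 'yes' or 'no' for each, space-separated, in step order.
Step 0: SEND seq=7000 -> in-order
Step 1: SEND seq=7066 -> in-order
Step 3: SEND seq=7446 -> out-of-order
Step 4: SEND seq=1000 -> in-order

Answer: yes yes no yes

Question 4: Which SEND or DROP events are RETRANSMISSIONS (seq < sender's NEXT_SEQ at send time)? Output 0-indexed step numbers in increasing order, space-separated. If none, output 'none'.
Step 0: SEND seq=7000 -> fresh
Step 1: SEND seq=7066 -> fresh
Step 2: DROP seq=7263 -> fresh
Step 3: SEND seq=7446 -> fresh
Step 4: SEND seq=1000 -> fresh

Answer: none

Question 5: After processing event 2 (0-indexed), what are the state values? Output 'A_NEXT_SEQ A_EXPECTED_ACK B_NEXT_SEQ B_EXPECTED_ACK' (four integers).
After event 0: A_seq=1000 A_ack=7066 B_seq=7066 B_ack=1000
After event 1: A_seq=1000 A_ack=7263 B_seq=7263 B_ack=1000
After event 2: A_seq=1000 A_ack=7263 B_seq=7446 B_ack=1000

1000 7263 7446 1000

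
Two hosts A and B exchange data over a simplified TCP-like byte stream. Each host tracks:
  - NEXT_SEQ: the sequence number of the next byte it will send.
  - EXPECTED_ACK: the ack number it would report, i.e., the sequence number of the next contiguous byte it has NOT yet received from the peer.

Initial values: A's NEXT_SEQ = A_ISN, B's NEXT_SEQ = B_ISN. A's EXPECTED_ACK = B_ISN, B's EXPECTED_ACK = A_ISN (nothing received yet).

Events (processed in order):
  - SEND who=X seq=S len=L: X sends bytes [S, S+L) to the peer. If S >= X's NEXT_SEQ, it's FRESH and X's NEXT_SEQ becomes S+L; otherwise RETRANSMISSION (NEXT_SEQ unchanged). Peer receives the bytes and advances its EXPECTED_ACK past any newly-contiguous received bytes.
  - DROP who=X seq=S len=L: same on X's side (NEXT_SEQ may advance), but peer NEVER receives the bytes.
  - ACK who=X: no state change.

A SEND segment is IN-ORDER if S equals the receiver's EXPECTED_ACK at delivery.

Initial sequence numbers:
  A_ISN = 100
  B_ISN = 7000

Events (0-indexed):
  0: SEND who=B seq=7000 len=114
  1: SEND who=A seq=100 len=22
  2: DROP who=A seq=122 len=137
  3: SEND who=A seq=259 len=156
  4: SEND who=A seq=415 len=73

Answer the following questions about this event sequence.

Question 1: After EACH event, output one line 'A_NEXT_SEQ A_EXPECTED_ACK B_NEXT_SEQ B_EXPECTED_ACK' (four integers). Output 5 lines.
100 7114 7114 100
122 7114 7114 122
259 7114 7114 122
415 7114 7114 122
488 7114 7114 122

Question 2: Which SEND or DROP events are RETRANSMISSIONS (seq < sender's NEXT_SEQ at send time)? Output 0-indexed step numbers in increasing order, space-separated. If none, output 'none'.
Answer: none

Derivation:
Step 0: SEND seq=7000 -> fresh
Step 1: SEND seq=100 -> fresh
Step 2: DROP seq=122 -> fresh
Step 3: SEND seq=259 -> fresh
Step 4: SEND seq=415 -> fresh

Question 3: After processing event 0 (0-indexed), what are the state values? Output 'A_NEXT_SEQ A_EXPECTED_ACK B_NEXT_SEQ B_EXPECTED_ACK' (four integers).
After event 0: A_seq=100 A_ack=7114 B_seq=7114 B_ack=100

100 7114 7114 100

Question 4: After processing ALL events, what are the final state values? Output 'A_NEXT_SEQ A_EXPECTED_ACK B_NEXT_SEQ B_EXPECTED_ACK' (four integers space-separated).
After event 0: A_seq=100 A_ack=7114 B_seq=7114 B_ack=100
After event 1: A_seq=122 A_ack=7114 B_seq=7114 B_ack=122
After event 2: A_seq=259 A_ack=7114 B_seq=7114 B_ack=122
After event 3: A_seq=415 A_ack=7114 B_seq=7114 B_ack=122
After event 4: A_seq=488 A_ack=7114 B_seq=7114 B_ack=122

Answer: 488 7114 7114 122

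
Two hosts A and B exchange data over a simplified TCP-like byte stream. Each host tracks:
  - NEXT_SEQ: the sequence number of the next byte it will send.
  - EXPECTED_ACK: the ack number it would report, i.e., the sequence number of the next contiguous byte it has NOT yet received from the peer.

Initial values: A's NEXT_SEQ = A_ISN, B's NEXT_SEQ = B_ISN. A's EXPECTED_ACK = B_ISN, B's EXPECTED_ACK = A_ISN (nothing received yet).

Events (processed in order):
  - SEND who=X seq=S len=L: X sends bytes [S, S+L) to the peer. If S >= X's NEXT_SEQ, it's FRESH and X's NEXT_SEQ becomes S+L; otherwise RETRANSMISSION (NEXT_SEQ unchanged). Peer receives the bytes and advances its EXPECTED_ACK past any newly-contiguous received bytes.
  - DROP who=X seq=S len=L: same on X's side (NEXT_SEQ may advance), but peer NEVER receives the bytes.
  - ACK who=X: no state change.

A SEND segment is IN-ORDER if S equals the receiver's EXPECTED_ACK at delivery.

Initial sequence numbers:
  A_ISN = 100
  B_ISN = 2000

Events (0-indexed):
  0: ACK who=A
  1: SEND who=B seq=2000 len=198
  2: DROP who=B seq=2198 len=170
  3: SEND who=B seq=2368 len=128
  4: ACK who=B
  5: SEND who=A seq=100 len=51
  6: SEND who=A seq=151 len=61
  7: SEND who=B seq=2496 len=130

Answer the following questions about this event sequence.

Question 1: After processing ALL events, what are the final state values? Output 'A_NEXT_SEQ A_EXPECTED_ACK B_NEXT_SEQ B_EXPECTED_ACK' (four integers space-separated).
After event 0: A_seq=100 A_ack=2000 B_seq=2000 B_ack=100
After event 1: A_seq=100 A_ack=2198 B_seq=2198 B_ack=100
After event 2: A_seq=100 A_ack=2198 B_seq=2368 B_ack=100
After event 3: A_seq=100 A_ack=2198 B_seq=2496 B_ack=100
After event 4: A_seq=100 A_ack=2198 B_seq=2496 B_ack=100
After event 5: A_seq=151 A_ack=2198 B_seq=2496 B_ack=151
After event 6: A_seq=212 A_ack=2198 B_seq=2496 B_ack=212
After event 7: A_seq=212 A_ack=2198 B_seq=2626 B_ack=212

Answer: 212 2198 2626 212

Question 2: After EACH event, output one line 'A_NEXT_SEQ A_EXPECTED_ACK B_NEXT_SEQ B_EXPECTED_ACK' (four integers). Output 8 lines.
100 2000 2000 100
100 2198 2198 100
100 2198 2368 100
100 2198 2496 100
100 2198 2496 100
151 2198 2496 151
212 2198 2496 212
212 2198 2626 212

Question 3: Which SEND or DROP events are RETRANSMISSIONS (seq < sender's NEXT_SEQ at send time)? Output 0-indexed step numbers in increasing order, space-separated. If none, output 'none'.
Step 1: SEND seq=2000 -> fresh
Step 2: DROP seq=2198 -> fresh
Step 3: SEND seq=2368 -> fresh
Step 5: SEND seq=100 -> fresh
Step 6: SEND seq=151 -> fresh
Step 7: SEND seq=2496 -> fresh

Answer: none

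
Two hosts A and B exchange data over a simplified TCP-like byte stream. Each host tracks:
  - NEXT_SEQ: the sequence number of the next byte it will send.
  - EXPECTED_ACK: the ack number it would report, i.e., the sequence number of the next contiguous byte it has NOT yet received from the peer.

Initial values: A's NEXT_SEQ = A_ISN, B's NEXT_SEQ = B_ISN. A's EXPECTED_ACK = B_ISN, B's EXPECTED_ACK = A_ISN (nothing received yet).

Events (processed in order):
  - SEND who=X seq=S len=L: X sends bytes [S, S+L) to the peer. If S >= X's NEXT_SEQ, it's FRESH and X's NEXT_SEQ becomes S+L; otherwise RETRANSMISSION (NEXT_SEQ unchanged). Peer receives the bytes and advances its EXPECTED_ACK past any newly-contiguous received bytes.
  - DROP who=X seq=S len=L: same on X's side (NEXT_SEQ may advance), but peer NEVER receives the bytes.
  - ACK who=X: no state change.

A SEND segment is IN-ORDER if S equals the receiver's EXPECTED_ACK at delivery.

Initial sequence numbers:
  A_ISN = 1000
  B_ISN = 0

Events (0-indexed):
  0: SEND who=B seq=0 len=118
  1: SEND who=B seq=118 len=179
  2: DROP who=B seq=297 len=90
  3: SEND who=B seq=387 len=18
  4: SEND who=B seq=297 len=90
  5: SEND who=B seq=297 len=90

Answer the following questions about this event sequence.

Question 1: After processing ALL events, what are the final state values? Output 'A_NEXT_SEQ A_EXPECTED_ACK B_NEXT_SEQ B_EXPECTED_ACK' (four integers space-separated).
After event 0: A_seq=1000 A_ack=118 B_seq=118 B_ack=1000
After event 1: A_seq=1000 A_ack=297 B_seq=297 B_ack=1000
After event 2: A_seq=1000 A_ack=297 B_seq=387 B_ack=1000
After event 3: A_seq=1000 A_ack=297 B_seq=405 B_ack=1000
After event 4: A_seq=1000 A_ack=405 B_seq=405 B_ack=1000
After event 5: A_seq=1000 A_ack=405 B_seq=405 B_ack=1000

Answer: 1000 405 405 1000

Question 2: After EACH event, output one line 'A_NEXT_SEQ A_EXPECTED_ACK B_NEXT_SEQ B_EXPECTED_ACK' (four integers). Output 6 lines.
1000 118 118 1000
1000 297 297 1000
1000 297 387 1000
1000 297 405 1000
1000 405 405 1000
1000 405 405 1000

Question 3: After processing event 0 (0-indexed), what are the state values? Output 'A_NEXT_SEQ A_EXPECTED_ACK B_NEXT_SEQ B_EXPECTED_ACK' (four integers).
After event 0: A_seq=1000 A_ack=118 B_seq=118 B_ack=1000

1000 118 118 1000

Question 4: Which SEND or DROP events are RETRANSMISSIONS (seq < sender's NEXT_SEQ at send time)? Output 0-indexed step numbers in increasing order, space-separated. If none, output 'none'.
Answer: 4 5

Derivation:
Step 0: SEND seq=0 -> fresh
Step 1: SEND seq=118 -> fresh
Step 2: DROP seq=297 -> fresh
Step 3: SEND seq=387 -> fresh
Step 4: SEND seq=297 -> retransmit
Step 5: SEND seq=297 -> retransmit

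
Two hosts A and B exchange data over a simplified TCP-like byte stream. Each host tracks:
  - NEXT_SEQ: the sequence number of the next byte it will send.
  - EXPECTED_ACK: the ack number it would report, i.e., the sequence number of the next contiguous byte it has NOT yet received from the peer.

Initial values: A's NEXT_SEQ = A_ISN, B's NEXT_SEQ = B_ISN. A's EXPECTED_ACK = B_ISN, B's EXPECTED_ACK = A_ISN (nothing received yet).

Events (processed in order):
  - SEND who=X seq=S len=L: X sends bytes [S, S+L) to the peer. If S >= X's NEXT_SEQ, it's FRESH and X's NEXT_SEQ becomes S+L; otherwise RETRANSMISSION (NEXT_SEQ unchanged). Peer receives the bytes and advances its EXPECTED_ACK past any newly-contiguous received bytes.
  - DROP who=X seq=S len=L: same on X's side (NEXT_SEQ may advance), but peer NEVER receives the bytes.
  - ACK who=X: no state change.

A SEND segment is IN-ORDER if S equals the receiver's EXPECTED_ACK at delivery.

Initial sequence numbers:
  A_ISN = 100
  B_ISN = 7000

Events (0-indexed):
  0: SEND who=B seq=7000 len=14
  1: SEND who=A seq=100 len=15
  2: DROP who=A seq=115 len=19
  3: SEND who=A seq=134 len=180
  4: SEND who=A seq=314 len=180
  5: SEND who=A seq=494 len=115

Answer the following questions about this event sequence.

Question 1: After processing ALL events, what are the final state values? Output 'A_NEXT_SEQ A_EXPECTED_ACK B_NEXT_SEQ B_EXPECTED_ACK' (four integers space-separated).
Answer: 609 7014 7014 115

Derivation:
After event 0: A_seq=100 A_ack=7014 B_seq=7014 B_ack=100
After event 1: A_seq=115 A_ack=7014 B_seq=7014 B_ack=115
After event 2: A_seq=134 A_ack=7014 B_seq=7014 B_ack=115
After event 3: A_seq=314 A_ack=7014 B_seq=7014 B_ack=115
After event 4: A_seq=494 A_ack=7014 B_seq=7014 B_ack=115
After event 5: A_seq=609 A_ack=7014 B_seq=7014 B_ack=115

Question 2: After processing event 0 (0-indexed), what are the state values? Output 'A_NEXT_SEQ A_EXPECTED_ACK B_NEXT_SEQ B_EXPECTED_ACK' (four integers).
After event 0: A_seq=100 A_ack=7014 B_seq=7014 B_ack=100

100 7014 7014 100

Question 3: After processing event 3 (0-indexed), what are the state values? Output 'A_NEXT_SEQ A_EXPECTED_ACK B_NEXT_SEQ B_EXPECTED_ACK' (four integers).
After event 0: A_seq=100 A_ack=7014 B_seq=7014 B_ack=100
After event 1: A_seq=115 A_ack=7014 B_seq=7014 B_ack=115
After event 2: A_seq=134 A_ack=7014 B_seq=7014 B_ack=115
After event 3: A_seq=314 A_ack=7014 B_seq=7014 B_ack=115

314 7014 7014 115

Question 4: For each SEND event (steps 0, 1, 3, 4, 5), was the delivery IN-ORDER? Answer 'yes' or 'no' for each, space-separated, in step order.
Step 0: SEND seq=7000 -> in-order
Step 1: SEND seq=100 -> in-order
Step 3: SEND seq=134 -> out-of-order
Step 4: SEND seq=314 -> out-of-order
Step 5: SEND seq=494 -> out-of-order

Answer: yes yes no no no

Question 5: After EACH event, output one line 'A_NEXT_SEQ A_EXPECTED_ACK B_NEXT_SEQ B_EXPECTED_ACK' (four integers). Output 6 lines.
100 7014 7014 100
115 7014 7014 115
134 7014 7014 115
314 7014 7014 115
494 7014 7014 115
609 7014 7014 115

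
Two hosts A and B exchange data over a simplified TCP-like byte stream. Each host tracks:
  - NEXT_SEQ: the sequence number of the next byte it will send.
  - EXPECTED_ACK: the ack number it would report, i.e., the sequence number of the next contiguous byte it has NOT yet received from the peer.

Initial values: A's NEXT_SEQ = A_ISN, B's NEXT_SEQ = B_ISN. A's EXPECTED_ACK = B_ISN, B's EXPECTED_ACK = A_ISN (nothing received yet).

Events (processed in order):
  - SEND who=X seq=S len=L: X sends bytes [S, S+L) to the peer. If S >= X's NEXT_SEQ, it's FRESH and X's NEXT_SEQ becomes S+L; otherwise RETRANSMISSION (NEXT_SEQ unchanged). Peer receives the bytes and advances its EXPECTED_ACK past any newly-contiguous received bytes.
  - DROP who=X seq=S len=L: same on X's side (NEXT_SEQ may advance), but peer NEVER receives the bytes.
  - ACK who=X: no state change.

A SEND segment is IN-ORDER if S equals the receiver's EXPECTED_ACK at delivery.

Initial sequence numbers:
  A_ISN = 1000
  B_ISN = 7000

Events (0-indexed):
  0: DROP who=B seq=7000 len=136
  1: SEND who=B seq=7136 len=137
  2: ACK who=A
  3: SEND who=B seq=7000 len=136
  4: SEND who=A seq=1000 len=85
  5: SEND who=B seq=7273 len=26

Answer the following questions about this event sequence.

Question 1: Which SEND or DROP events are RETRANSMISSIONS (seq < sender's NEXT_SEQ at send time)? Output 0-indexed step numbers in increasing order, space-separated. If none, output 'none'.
Step 0: DROP seq=7000 -> fresh
Step 1: SEND seq=7136 -> fresh
Step 3: SEND seq=7000 -> retransmit
Step 4: SEND seq=1000 -> fresh
Step 5: SEND seq=7273 -> fresh

Answer: 3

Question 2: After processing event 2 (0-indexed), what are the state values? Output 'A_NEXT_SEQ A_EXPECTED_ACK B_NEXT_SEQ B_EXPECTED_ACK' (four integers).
After event 0: A_seq=1000 A_ack=7000 B_seq=7136 B_ack=1000
After event 1: A_seq=1000 A_ack=7000 B_seq=7273 B_ack=1000
After event 2: A_seq=1000 A_ack=7000 B_seq=7273 B_ack=1000

1000 7000 7273 1000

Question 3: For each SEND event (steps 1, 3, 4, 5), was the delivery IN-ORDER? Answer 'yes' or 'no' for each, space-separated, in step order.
Answer: no yes yes yes

Derivation:
Step 1: SEND seq=7136 -> out-of-order
Step 3: SEND seq=7000 -> in-order
Step 4: SEND seq=1000 -> in-order
Step 5: SEND seq=7273 -> in-order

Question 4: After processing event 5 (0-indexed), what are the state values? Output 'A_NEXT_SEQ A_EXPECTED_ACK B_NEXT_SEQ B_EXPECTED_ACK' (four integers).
After event 0: A_seq=1000 A_ack=7000 B_seq=7136 B_ack=1000
After event 1: A_seq=1000 A_ack=7000 B_seq=7273 B_ack=1000
After event 2: A_seq=1000 A_ack=7000 B_seq=7273 B_ack=1000
After event 3: A_seq=1000 A_ack=7273 B_seq=7273 B_ack=1000
After event 4: A_seq=1085 A_ack=7273 B_seq=7273 B_ack=1085
After event 5: A_seq=1085 A_ack=7299 B_seq=7299 B_ack=1085

1085 7299 7299 1085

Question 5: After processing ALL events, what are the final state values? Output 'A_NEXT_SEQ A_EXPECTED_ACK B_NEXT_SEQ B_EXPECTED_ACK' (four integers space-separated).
Answer: 1085 7299 7299 1085

Derivation:
After event 0: A_seq=1000 A_ack=7000 B_seq=7136 B_ack=1000
After event 1: A_seq=1000 A_ack=7000 B_seq=7273 B_ack=1000
After event 2: A_seq=1000 A_ack=7000 B_seq=7273 B_ack=1000
After event 3: A_seq=1000 A_ack=7273 B_seq=7273 B_ack=1000
After event 4: A_seq=1085 A_ack=7273 B_seq=7273 B_ack=1085
After event 5: A_seq=1085 A_ack=7299 B_seq=7299 B_ack=1085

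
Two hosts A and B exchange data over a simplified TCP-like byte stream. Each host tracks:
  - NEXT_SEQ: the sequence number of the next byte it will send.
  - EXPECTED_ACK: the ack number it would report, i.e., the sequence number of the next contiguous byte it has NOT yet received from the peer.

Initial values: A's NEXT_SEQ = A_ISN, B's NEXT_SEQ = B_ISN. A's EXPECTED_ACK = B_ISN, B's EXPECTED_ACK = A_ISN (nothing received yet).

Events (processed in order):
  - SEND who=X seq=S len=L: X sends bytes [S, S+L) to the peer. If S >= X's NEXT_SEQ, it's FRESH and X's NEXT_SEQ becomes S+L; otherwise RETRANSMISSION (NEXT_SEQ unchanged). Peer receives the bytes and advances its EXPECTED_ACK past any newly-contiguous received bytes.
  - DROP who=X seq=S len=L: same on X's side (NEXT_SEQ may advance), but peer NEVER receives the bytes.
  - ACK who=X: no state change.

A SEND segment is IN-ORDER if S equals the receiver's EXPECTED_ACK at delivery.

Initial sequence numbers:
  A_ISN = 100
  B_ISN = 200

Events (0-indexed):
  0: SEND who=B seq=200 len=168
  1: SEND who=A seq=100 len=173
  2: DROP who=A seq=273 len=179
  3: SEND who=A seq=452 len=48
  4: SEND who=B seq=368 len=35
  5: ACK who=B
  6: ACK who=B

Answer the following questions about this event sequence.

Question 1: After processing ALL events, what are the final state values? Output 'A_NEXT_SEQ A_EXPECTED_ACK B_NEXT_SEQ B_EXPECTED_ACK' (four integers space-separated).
After event 0: A_seq=100 A_ack=368 B_seq=368 B_ack=100
After event 1: A_seq=273 A_ack=368 B_seq=368 B_ack=273
After event 2: A_seq=452 A_ack=368 B_seq=368 B_ack=273
After event 3: A_seq=500 A_ack=368 B_seq=368 B_ack=273
After event 4: A_seq=500 A_ack=403 B_seq=403 B_ack=273
After event 5: A_seq=500 A_ack=403 B_seq=403 B_ack=273
After event 6: A_seq=500 A_ack=403 B_seq=403 B_ack=273

Answer: 500 403 403 273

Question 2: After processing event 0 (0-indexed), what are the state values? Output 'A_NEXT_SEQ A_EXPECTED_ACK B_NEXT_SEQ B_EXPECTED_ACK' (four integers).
After event 0: A_seq=100 A_ack=368 B_seq=368 B_ack=100

100 368 368 100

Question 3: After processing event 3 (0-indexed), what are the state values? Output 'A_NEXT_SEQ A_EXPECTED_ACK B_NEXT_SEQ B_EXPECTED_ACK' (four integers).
After event 0: A_seq=100 A_ack=368 B_seq=368 B_ack=100
After event 1: A_seq=273 A_ack=368 B_seq=368 B_ack=273
After event 2: A_seq=452 A_ack=368 B_seq=368 B_ack=273
After event 3: A_seq=500 A_ack=368 B_seq=368 B_ack=273

500 368 368 273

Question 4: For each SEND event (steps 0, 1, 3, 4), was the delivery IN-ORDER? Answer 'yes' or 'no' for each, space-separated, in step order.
Answer: yes yes no yes

Derivation:
Step 0: SEND seq=200 -> in-order
Step 1: SEND seq=100 -> in-order
Step 3: SEND seq=452 -> out-of-order
Step 4: SEND seq=368 -> in-order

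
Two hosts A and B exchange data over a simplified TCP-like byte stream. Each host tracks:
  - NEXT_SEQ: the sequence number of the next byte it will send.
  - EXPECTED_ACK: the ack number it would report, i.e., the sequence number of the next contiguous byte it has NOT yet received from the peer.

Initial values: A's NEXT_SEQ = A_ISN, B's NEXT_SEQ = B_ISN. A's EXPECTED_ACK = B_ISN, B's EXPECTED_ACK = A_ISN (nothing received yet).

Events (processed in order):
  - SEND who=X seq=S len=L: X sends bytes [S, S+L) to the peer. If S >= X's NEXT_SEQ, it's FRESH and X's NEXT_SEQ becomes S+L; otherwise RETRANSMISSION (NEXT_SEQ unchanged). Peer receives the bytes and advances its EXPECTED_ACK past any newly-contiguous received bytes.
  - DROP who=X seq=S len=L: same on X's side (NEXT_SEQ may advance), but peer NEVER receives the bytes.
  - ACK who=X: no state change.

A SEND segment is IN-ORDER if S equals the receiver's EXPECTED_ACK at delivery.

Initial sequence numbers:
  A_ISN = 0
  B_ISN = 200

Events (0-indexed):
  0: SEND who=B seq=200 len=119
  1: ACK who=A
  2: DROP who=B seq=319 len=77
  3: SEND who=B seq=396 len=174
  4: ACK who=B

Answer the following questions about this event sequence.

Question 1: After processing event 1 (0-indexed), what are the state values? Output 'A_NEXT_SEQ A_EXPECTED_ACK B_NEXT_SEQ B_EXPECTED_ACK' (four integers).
After event 0: A_seq=0 A_ack=319 B_seq=319 B_ack=0
After event 1: A_seq=0 A_ack=319 B_seq=319 B_ack=0

0 319 319 0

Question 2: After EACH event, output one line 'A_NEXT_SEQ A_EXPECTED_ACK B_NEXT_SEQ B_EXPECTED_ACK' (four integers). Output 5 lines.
0 319 319 0
0 319 319 0
0 319 396 0
0 319 570 0
0 319 570 0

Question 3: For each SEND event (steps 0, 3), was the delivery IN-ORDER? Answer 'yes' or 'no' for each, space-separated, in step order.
Step 0: SEND seq=200 -> in-order
Step 3: SEND seq=396 -> out-of-order

Answer: yes no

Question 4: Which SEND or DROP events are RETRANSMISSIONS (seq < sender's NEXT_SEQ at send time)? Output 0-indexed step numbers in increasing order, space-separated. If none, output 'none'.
Answer: none

Derivation:
Step 0: SEND seq=200 -> fresh
Step 2: DROP seq=319 -> fresh
Step 3: SEND seq=396 -> fresh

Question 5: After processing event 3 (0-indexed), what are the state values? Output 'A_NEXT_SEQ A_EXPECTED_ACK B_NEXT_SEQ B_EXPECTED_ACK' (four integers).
After event 0: A_seq=0 A_ack=319 B_seq=319 B_ack=0
After event 1: A_seq=0 A_ack=319 B_seq=319 B_ack=0
After event 2: A_seq=0 A_ack=319 B_seq=396 B_ack=0
After event 3: A_seq=0 A_ack=319 B_seq=570 B_ack=0

0 319 570 0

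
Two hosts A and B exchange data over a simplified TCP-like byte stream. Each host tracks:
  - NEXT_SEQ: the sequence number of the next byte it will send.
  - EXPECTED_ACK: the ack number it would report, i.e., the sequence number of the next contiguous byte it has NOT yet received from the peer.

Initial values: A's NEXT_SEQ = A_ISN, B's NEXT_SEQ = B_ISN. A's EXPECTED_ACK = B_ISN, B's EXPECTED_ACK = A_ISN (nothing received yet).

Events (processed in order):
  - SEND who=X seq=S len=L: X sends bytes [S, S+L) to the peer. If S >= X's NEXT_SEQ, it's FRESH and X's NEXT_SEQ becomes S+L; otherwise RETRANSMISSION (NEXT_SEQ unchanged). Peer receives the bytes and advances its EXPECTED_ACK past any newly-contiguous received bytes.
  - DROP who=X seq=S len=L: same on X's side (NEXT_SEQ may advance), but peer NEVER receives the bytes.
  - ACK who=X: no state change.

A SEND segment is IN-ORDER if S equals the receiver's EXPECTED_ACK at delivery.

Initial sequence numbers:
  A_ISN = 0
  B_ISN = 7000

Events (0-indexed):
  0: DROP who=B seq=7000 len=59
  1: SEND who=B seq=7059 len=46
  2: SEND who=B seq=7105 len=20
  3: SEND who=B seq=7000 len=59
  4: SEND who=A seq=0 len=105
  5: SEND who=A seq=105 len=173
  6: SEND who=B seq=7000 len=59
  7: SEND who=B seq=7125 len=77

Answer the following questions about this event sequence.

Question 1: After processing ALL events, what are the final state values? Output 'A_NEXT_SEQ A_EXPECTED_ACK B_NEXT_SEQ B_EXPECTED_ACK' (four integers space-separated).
After event 0: A_seq=0 A_ack=7000 B_seq=7059 B_ack=0
After event 1: A_seq=0 A_ack=7000 B_seq=7105 B_ack=0
After event 2: A_seq=0 A_ack=7000 B_seq=7125 B_ack=0
After event 3: A_seq=0 A_ack=7125 B_seq=7125 B_ack=0
After event 4: A_seq=105 A_ack=7125 B_seq=7125 B_ack=105
After event 5: A_seq=278 A_ack=7125 B_seq=7125 B_ack=278
After event 6: A_seq=278 A_ack=7125 B_seq=7125 B_ack=278
After event 7: A_seq=278 A_ack=7202 B_seq=7202 B_ack=278

Answer: 278 7202 7202 278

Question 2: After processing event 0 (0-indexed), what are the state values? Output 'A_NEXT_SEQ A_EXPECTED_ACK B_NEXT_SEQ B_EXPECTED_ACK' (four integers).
After event 0: A_seq=0 A_ack=7000 B_seq=7059 B_ack=0

0 7000 7059 0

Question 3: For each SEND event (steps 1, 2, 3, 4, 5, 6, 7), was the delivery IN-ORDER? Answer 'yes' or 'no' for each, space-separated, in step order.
Step 1: SEND seq=7059 -> out-of-order
Step 2: SEND seq=7105 -> out-of-order
Step 3: SEND seq=7000 -> in-order
Step 4: SEND seq=0 -> in-order
Step 5: SEND seq=105 -> in-order
Step 6: SEND seq=7000 -> out-of-order
Step 7: SEND seq=7125 -> in-order

Answer: no no yes yes yes no yes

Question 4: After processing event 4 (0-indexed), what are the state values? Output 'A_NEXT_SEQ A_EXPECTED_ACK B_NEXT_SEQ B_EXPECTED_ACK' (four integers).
After event 0: A_seq=0 A_ack=7000 B_seq=7059 B_ack=0
After event 1: A_seq=0 A_ack=7000 B_seq=7105 B_ack=0
After event 2: A_seq=0 A_ack=7000 B_seq=7125 B_ack=0
After event 3: A_seq=0 A_ack=7125 B_seq=7125 B_ack=0
After event 4: A_seq=105 A_ack=7125 B_seq=7125 B_ack=105

105 7125 7125 105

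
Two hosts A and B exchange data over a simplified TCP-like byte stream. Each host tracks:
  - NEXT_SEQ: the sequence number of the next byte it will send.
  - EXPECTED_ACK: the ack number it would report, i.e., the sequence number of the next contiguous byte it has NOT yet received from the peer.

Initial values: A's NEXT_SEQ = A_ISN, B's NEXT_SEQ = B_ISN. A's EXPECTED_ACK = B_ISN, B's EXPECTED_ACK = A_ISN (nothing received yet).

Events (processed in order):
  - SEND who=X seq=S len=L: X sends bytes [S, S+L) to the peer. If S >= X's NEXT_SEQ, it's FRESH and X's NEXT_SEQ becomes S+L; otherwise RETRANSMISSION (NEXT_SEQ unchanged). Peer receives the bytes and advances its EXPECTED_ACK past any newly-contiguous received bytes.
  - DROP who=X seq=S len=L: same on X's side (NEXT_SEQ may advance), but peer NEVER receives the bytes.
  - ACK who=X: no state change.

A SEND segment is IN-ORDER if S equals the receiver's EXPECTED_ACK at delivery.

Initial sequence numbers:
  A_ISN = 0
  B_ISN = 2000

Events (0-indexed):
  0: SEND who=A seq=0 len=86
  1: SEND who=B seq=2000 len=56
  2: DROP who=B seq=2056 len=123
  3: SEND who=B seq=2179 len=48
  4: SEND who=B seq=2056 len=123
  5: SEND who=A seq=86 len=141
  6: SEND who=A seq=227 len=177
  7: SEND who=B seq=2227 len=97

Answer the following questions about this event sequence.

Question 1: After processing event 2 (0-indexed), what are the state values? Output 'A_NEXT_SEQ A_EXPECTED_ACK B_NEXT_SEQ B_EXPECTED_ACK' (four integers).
After event 0: A_seq=86 A_ack=2000 B_seq=2000 B_ack=86
After event 1: A_seq=86 A_ack=2056 B_seq=2056 B_ack=86
After event 2: A_seq=86 A_ack=2056 B_seq=2179 B_ack=86

86 2056 2179 86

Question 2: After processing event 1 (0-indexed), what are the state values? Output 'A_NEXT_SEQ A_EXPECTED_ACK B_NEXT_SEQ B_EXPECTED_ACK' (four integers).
After event 0: A_seq=86 A_ack=2000 B_seq=2000 B_ack=86
After event 1: A_seq=86 A_ack=2056 B_seq=2056 B_ack=86

86 2056 2056 86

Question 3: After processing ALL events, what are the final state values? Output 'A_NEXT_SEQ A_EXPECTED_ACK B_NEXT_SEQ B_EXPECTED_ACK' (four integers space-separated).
Answer: 404 2324 2324 404

Derivation:
After event 0: A_seq=86 A_ack=2000 B_seq=2000 B_ack=86
After event 1: A_seq=86 A_ack=2056 B_seq=2056 B_ack=86
After event 2: A_seq=86 A_ack=2056 B_seq=2179 B_ack=86
After event 3: A_seq=86 A_ack=2056 B_seq=2227 B_ack=86
After event 4: A_seq=86 A_ack=2227 B_seq=2227 B_ack=86
After event 5: A_seq=227 A_ack=2227 B_seq=2227 B_ack=227
After event 6: A_seq=404 A_ack=2227 B_seq=2227 B_ack=404
After event 7: A_seq=404 A_ack=2324 B_seq=2324 B_ack=404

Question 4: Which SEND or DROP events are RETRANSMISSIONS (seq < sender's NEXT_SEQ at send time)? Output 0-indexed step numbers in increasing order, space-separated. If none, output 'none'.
Answer: 4

Derivation:
Step 0: SEND seq=0 -> fresh
Step 1: SEND seq=2000 -> fresh
Step 2: DROP seq=2056 -> fresh
Step 3: SEND seq=2179 -> fresh
Step 4: SEND seq=2056 -> retransmit
Step 5: SEND seq=86 -> fresh
Step 6: SEND seq=227 -> fresh
Step 7: SEND seq=2227 -> fresh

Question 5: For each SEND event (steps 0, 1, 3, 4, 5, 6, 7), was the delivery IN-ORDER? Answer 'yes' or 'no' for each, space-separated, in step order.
Answer: yes yes no yes yes yes yes

Derivation:
Step 0: SEND seq=0 -> in-order
Step 1: SEND seq=2000 -> in-order
Step 3: SEND seq=2179 -> out-of-order
Step 4: SEND seq=2056 -> in-order
Step 5: SEND seq=86 -> in-order
Step 6: SEND seq=227 -> in-order
Step 7: SEND seq=2227 -> in-order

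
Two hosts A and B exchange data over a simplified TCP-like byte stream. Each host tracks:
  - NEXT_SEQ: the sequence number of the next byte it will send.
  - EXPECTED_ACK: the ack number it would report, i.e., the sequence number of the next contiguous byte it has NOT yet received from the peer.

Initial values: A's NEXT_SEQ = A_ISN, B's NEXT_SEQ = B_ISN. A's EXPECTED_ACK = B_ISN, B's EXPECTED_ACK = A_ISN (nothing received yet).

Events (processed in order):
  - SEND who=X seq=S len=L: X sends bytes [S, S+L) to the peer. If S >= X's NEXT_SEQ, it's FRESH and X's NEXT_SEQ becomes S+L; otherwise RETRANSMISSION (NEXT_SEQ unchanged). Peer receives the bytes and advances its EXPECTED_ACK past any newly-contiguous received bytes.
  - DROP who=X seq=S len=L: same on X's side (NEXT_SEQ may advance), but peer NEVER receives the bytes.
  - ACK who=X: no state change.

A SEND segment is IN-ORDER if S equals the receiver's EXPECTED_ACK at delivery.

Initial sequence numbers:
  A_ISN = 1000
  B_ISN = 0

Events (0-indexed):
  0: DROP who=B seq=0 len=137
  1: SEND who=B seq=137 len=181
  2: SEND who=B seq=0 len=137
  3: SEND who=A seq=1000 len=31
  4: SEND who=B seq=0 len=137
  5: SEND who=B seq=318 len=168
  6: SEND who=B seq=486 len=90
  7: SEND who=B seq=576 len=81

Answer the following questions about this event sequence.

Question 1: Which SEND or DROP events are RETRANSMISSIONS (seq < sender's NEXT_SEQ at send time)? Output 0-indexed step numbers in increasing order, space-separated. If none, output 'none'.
Step 0: DROP seq=0 -> fresh
Step 1: SEND seq=137 -> fresh
Step 2: SEND seq=0 -> retransmit
Step 3: SEND seq=1000 -> fresh
Step 4: SEND seq=0 -> retransmit
Step 5: SEND seq=318 -> fresh
Step 6: SEND seq=486 -> fresh
Step 7: SEND seq=576 -> fresh

Answer: 2 4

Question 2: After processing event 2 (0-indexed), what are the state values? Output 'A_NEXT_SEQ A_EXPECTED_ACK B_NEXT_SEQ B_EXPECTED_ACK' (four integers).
After event 0: A_seq=1000 A_ack=0 B_seq=137 B_ack=1000
After event 1: A_seq=1000 A_ack=0 B_seq=318 B_ack=1000
After event 2: A_seq=1000 A_ack=318 B_seq=318 B_ack=1000

1000 318 318 1000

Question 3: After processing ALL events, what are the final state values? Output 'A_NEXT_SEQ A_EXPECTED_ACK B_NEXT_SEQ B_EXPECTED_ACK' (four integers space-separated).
Answer: 1031 657 657 1031

Derivation:
After event 0: A_seq=1000 A_ack=0 B_seq=137 B_ack=1000
After event 1: A_seq=1000 A_ack=0 B_seq=318 B_ack=1000
After event 2: A_seq=1000 A_ack=318 B_seq=318 B_ack=1000
After event 3: A_seq=1031 A_ack=318 B_seq=318 B_ack=1031
After event 4: A_seq=1031 A_ack=318 B_seq=318 B_ack=1031
After event 5: A_seq=1031 A_ack=486 B_seq=486 B_ack=1031
After event 6: A_seq=1031 A_ack=576 B_seq=576 B_ack=1031
After event 7: A_seq=1031 A_ack=657 B_seq=657 B_ack=1031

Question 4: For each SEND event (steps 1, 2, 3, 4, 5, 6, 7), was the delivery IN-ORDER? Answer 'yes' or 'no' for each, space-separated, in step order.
Answer: no yes yes no yes yes yes

Derivation:
Step 1: SEND seq=137 -> out-of-order
Step 2: SEND seq=0 -> in-order
Step 3: SEND seq=1000 -> in-order
Step 4: SEND seq=0 -> out-of-order
Step 5: SEND seq=318 -> in-order
Step 6: SEND seq=486 -> in-order
Step 7: SEND seq=576 -> in-order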